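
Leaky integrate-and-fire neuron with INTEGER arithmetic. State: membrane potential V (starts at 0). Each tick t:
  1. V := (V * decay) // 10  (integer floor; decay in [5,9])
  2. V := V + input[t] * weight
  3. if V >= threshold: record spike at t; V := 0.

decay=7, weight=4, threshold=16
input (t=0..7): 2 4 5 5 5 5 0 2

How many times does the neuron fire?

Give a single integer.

Answer: 5

Derivation:
t=0: input=2 -> V=8
t=1: input=4 -> V=0 FIRE
t=2: input=5 -> V=0 FIRE
t=3: input=5 -> V=0 FIRE
t=4: input=5 -> V=0 FIRE
t=5: input=5 -> V=0 FIRE
t=6: input=0 -> V=0
t=7: input=2 -> V=8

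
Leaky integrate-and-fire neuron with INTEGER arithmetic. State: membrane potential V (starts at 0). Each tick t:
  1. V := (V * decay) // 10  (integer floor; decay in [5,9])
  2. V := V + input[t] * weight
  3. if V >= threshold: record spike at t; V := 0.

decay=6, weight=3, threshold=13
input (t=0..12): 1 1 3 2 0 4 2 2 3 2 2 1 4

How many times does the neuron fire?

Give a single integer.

Answer: 3

Derivation:
t=0: input=1 -> V=3
t=1: input=1 -> V=4
t=2: input=3 -> V=11
t=3: input=2 -> V=12
t=4: input=0 -> V=7
t=5: input=4 -> V=0 FIRE
t=6: input=2 -> V=6
t=7: input=2 -> V=9
t=8: input=3 -> V=0 FIRE
t=9: input=2 -> V=6
t=10: input=2 -> V=9
t=11: input=1 -> V=8
t=12: input=4 -> V=0 FIRE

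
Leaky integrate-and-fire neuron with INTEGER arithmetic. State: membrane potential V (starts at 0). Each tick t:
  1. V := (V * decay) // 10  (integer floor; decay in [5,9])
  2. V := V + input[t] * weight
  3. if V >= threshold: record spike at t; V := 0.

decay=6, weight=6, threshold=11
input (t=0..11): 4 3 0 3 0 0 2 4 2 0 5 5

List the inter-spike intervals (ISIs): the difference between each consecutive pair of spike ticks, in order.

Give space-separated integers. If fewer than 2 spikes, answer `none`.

Answer: 1 2 3 1 1 2 1

Derivation:
t=0: input=4 -> V=0 FIRE
t=1: input=3 -> V=0 FIRE
t=2: input=0 -> V=0
t=3: input=3 -> V=0 FIRE
t=4: input=0 -> V=0
t=5: input=0 -> V=0
t=6: input=2 -> V=0 FIRE
t=7: input=4 -> V=0 FIRE
t=8: input=2 -> V=0 FIRE
t=9: input=0 -> V=0
t=10: input=5 -> V=0 FIRE
t=11: input=5 -> V=0 FIRE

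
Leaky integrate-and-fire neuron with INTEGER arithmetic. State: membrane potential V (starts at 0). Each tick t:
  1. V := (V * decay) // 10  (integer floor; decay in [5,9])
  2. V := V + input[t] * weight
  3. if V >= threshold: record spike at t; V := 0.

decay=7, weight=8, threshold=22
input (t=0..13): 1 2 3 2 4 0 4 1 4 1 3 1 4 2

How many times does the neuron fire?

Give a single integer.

Answer: 6

Derivation:
t=0: input=1 -> V=8
t=1: input=2 -> V=21
t=2: input=3 -> V=0 FIRE
t=3: input=2 -> V=16
t=4: input=4 -> V=0 FIRE
t=5: input=0 -> V=0
t=6: input=4 -> V=0 FIRE
t=7: input=1 -> V=8
t=8: input=4 -> V=0 FIRE
t=9: input=1 -> V=8
t=10: input=3 -> V=0 FIRE
t=11: input=1 -> V=8
t=12: input=4 -> V=0 FIRE
t=13: input=2 -> V=16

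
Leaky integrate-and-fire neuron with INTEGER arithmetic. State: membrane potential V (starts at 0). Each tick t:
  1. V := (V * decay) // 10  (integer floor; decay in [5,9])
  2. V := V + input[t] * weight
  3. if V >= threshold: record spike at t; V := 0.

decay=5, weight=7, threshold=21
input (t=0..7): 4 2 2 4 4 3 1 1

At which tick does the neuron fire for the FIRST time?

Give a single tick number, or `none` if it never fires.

Answer: 0

Derivation:
t=0: input=4 -> V=0 FIRE
t=1: input=2 -> V=14
t=2: input=2 -> V=0 FIRE
t=3: input=4 -> V=0 FIRE
t=4: input=4 -> V=0 FIRE
t=5: input=3 -> V=0 FIRE
t=6: input=1 -> V=7
t=7: input=1 -> V=10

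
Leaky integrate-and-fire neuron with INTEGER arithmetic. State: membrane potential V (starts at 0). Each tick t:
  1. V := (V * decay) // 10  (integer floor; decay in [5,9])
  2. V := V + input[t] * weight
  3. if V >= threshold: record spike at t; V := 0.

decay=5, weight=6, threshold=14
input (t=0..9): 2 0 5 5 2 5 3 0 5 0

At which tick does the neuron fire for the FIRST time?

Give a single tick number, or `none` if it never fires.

t=0: input=2 -> V=12
t=1: input=0 -> V=6
t=2: input=5 -> V=0 FIRE
t=3: input=5 -> V=0 FIRE
t=4: input=2 -> V=12
t=5: input=5 -> V=0 FIRE
t=6: input=3 -> V=0 FIRE
t=7: input=0 -> V=0
t=8: input=5 -> V=0 FIRE
t=9: input=0 -> V=0

Answer: 2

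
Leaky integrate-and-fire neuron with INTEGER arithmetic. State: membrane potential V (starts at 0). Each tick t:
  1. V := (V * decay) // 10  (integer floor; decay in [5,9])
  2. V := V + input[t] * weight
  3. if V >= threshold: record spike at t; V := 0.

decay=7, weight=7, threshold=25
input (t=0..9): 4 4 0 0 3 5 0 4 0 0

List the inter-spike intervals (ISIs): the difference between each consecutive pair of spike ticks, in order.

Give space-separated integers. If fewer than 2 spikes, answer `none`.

Answer: 1 4 2

Derivation:
t=0: input=4 -> V=0 FIRE
t=1: input=4 -> V=0 FIRE
t=2: input=0 -> V=0
t=3: input=0 -> V=0
t=4: input=3 -> V=21
t=5: input=5 -> V=0 FIRE
t=6: input=0 -> V=0
t=7: input=4 -> V=0 FIRE
t=8: input=0 -> V=0
t=9: input=0 -> V=0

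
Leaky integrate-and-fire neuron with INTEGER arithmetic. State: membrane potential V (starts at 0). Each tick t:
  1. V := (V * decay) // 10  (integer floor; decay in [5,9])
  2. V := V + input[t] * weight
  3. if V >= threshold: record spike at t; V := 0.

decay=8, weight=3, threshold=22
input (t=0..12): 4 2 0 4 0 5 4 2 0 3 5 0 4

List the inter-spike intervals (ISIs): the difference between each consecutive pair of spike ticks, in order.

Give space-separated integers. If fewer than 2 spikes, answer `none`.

t=0: input=4 -> V=12
t=1: input=2 -> V=15
t=2: input=0 -> V=12
t=3: input=4 -> V=21
t=4: input=0 -> V=16
t=5: input=5 -> V=0 FIRE
t=6: input=4 -> V=12
t=7: input=2 -> V=15
t=8: input=0 -> V=12
t=9: input=3 -> V=18
t=10: input=5 -> V=0 FIRE
t=11: input=0 -> V=0
t=12: input=4 -> V=12

Answer: 5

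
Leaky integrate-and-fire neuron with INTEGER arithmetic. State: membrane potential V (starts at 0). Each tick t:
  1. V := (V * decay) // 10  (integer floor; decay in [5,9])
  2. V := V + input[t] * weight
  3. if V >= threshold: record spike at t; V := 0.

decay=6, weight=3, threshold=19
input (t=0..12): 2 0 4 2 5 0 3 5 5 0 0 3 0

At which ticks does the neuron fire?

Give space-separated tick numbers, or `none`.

Answer: 4 7

Derivation:
t=0: input=2 -> V=6
t=1: input=0 -> V=3
t=2: input=4 -> V=13
t=3: input=2 -> V=13
t=4: input=5 -> V=0 FIRE
t=5: input=0 -> V=0
t=6: input=3 -> V=9
t=7: input=5 -> V=0 FIRE
t=8: input=5 -> V=15
t=9: input=0 -> V=9
t=10: input=0 -> V=5
t=11: input=3 -> V=12
t=12: input=0 -> V=7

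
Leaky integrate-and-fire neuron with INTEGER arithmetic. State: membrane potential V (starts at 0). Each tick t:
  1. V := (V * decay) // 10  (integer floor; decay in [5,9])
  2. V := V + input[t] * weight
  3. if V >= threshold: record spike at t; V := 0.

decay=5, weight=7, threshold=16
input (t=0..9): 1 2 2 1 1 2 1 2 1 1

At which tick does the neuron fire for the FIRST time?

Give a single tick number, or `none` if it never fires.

Answer: 1

Derivation:
t=0: input=1 -> V=7
t=1: input=2 -> V=0 FIRE
t=2: input=2 -> V=14
t=3: input=1 -> V=14
t=4: input=1 -> V=14
t=5: input=2 -> V=0 FIRE
t=6: input=1 -> V=7
t=7: input=2 -> V=0 FIRE
t=8: input=1 -> V=7
t=9: input=1 -> V=10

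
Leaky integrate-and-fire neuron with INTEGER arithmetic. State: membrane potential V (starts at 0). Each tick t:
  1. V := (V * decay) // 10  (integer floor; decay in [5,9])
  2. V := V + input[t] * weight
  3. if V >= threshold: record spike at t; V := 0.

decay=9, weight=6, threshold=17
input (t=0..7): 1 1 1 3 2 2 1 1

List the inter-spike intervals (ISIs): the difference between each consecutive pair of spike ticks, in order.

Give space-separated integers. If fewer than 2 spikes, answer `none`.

t=0: input=1 -> V=6
t=1: input=1 -> V=11
t=2: input=1 -> V=15
t=3: input=3 -> V=0 FIRE
t=4: input=2 -> V=12
t=5: input=2 -> V=0 FIRE
t=6: input=1 -> V=6
t=7: input=1 -> V=11

Answer: 2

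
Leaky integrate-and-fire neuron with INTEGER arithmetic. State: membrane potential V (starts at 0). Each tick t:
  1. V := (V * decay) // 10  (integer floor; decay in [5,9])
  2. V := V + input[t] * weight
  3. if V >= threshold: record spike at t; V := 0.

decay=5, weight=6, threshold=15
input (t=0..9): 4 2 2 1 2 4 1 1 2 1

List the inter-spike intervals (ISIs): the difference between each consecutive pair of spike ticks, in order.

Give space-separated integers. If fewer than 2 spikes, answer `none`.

t=0: input=4 -> V=0 FIRE
t=1: input=2 -> V=12
t=2: input=2 -> V=0 FIRE
t=3: input=1 -> V=6
t=4: input=2 -> V=0 FIRE
t=5: input=4 -> V=0 FIRE
t=6: input=1 -> V=6
t=7: input=1 -> V=9
t=8: input=2 -> V=0 FIRE
t=9: input=1 -> V=6

Answer: 2 2 1 3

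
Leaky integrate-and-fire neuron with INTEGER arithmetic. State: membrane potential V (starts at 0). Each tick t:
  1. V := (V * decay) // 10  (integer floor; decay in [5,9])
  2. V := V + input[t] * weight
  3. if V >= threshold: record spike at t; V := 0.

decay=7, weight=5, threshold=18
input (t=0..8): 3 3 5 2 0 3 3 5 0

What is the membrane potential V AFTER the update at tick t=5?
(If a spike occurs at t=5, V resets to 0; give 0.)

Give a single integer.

Answer: 0

Derivation:
t=0: input=3 -> V=15
t=1: input=3 -> V=0 FIRE
t=2: input=5 -> V=0 FIRE
t=3: input=2 -> V=10
t=4: input=0 -> V=7
t=5: input=3 -> V=0 FIRE
t=6: input=3 -> V=15
t=7: input=5 -> V=0 FIRE
t=8: input=0 -> V=0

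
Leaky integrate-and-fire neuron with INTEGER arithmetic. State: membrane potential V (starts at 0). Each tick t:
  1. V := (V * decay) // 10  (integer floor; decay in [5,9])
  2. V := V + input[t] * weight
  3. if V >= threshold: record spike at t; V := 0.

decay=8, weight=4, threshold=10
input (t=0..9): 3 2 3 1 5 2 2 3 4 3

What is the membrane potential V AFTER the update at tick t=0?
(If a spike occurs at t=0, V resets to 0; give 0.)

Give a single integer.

t=0: input=3 -> V=0 FIRE
t=1: input=2 -> V=8
t=2: input=3 -> V=0 FIRE
t=3: input=1 -> V=4
t=4: input=5 -> V=0 FIRE
t=5: input=2 -> V=8
t=6: input=2 -> V=0 FIRE
t=7: input=3 -> V=0 FIRE
t=8: input=4 -> V=0 FIRE
t=9: input=3 -> V=0 FIRE

Answer: 0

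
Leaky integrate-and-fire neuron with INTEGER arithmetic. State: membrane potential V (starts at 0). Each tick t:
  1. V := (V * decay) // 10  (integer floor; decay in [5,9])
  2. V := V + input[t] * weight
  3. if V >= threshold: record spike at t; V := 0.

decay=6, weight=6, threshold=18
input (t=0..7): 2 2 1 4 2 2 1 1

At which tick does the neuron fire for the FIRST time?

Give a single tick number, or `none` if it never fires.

Answer: 1

Derivation:
t=0: input=2 -> V=12
t=1: input=2 -> V=0 FIRE
t=2: input=1 -> V=6
t=3: input=4 -> V=0 FIRE
t=4: input=2 -> V=12
t=5: input=2 -> V=0 FIRE
t=6: input=1 -> V=6
t=7: input=1 -> V=9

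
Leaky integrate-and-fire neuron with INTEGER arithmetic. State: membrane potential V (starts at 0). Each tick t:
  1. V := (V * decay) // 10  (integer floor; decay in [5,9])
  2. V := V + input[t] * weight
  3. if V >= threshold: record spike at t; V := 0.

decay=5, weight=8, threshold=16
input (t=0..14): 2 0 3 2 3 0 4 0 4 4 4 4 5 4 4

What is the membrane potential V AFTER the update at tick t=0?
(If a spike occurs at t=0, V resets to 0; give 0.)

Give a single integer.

Answer: 0

Derivation:
t=0: input=2 -> V=0 FIRE
t=1: input=0 -> V=0
t=2: input=3 -> V=0 FIRE
t=3: input=2 -> V=0 FIRE
t=4: input=3 -> V=0 FIRE
t=5: input=0 -> V=0
t=6: input=4 -> V=0 FIRE
t=7: input=0 -> V=0
t=8: input=4 -> V=0 FIRE
t=9: input=4 -> V=0 FIRE
t=10: input=4 -> V=0 FIRE
t=11: input=4 -> V=0 FIRE
t=12: input=5 -> V=0 FIRE
t=13: input=4 -> V=0 FIRE
t=14: input=4 -> V=0 FIRE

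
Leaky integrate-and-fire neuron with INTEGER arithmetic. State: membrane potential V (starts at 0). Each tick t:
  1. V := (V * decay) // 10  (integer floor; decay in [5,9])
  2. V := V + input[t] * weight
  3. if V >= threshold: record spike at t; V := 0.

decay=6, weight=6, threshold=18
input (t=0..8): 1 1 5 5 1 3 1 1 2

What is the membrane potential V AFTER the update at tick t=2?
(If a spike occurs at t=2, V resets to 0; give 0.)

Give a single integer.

t=0: input=1 -> V=6
t=1: input=1 -> V=9
t=2: input=5 -> V=0 FIRE
t=3: input=5 -> V=0 FIRE
t=4: input=1 -> V=6
t=5: input=3 -> V=0 FIRE
t=6: input=1 -> V=6
t=7: input=1 -> V=9
t=8: input=2 -> V=17

Answer: 0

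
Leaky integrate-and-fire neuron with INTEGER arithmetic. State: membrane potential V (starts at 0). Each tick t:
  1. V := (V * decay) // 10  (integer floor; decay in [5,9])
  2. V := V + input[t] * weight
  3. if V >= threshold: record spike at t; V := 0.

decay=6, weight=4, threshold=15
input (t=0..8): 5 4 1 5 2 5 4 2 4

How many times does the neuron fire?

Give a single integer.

t=0: input=5 -> V=0 FIRE
t=1: input=4 -> V=0 FIRE
t=2: input=1 -> V=4
t=3: input=5 -> V=0 FIRE
t=4: input=2 -> V=8
t=5: input=5 -> V=0 FIRE
t=6: input=4 -> V=0 FIRE
t=7: input=2 -> V=8
t=8: input=4 -> V=0 FIRE

Answer: 6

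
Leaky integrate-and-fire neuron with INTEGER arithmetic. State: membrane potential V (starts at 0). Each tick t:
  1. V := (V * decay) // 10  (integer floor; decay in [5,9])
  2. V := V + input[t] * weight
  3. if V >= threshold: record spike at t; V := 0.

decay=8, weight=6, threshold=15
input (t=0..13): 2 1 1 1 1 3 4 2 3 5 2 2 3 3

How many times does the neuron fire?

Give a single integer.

Answer: 8

Derivation:
t=0: input=2 -> V=12
t=1: input=1 -> V=0 FIRE
t=2: input=1 -> V=6
t=3: input=1 -> V=10
t=4: input=1 -> V=14
t=5: input=3 -> V=0 FIRE
t=6: input=4 -> V=0 FIRE
t=7: input=2 -> V=12
t=8: input=3 -> V=0 FIRE
t=9: input=5 -> V=0 FIRE
t=10: input=2 -> V=12
t=11: input=2 -> V=0 FIRE
t=12: input=3 -> V=0 FIRE
t=13: input=3 -> V=0 FIRE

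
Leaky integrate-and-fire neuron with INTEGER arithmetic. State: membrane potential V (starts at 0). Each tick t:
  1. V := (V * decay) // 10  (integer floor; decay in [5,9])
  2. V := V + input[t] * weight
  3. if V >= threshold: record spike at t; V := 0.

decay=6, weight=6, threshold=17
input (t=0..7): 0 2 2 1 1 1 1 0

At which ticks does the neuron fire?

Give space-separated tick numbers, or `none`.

t=0: input=0 -> V=0
t=1: input=2 -> V=12
t=2: input=2 -> V=0 FIRE
t=3: input=1 -> V=6
t=4: input=1 -> V=9
t=5: input=1 -> V=11
t=6: input=1 -> V=12
t=7: input=0 -> V=7

Answer: 2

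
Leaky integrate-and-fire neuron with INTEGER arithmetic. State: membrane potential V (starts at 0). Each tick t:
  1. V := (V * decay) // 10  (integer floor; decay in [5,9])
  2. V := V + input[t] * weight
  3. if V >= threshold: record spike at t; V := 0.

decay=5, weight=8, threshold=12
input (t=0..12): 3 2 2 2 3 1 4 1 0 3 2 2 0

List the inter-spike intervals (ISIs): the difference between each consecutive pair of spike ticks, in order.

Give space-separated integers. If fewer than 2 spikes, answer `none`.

t=0: input=3 -> V=0 FIRE
t=1: input=2 -> V=0 FIRE
t=2: input=2 -> V=0 FIRE
t=3: input=2 -> V=0 FIRE
t=4: input=3 -> V=0 FIRE
t=5: input=1 -> V=8
t=6: input=4 -> V=0 FIRE
t=7: input=1 -> V=8
t=8: input=0 -> V=4
t=9: input=3 -> V=0 FIRE
t=10: input=2 -> V=0 FIRE
t=11: input=2 -> V=0 FIRE
t=12: input=0 -> V=0

Answer: 1 1 1 1 2 3 1 1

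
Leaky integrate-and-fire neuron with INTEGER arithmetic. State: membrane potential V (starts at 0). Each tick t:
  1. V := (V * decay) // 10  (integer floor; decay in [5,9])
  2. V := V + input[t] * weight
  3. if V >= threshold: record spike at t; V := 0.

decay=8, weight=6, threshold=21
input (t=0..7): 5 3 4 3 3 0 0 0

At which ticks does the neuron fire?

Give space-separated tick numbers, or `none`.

Answer: 0 2 4

Derivation:
t=0: input=5 -> V=0 FIRE
t=1: input=3 -> V=18
t=2: input=4 -> V=0 FIRE
t=3: input=3 -> V=18
t=4: input=3 -> V=0 FIRE
t=5: input=0 -> V=0
t=6: input=0 -> V=0
t=7: input=0 -> V=0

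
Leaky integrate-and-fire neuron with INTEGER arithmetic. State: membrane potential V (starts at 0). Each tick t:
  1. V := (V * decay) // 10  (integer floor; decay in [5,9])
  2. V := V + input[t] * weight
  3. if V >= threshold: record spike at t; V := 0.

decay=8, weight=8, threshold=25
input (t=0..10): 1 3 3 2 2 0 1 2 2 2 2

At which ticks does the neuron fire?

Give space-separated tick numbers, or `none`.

t=0: input=1 -> V=8
t=1: input=3 -> V=0 FIRE
t=2: input=3 -> V=24
t=3: input=2 -> V=0 FIRE
t=4: input=2 -> V=16
t=5: input=0 -> V=12
t=6: input=1 -> V=17
t=7: input=2 -> V=0 FIRE
t=8: input=2 -> V=16
t=9: input=2 -> V=0 FIRE
t=10: input=2 -> V=16

Answer: 1 3 7 9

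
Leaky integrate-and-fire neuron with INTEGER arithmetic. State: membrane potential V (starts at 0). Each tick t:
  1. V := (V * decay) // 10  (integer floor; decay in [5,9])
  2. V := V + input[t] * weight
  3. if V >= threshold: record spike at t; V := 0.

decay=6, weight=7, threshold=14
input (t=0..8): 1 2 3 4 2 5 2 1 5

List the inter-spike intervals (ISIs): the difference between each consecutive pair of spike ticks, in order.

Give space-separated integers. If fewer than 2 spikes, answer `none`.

t=0: input=1 -> V=7
t=1: input=2 -> V=0 FIRE
t=2: input=3 -> V=0 FIRE
t=3: input=4 -> V=0 FIRE
t=4: input=2 -> V=0 FIRE
t=5: input=5 -> V=0 FIRE
t=6: input=2 -> V=0 FIRE
t=7: input=1 -> V=7
t=8: input=5 -> V=0 FIRE

Answer: 1 1 1 1 1 2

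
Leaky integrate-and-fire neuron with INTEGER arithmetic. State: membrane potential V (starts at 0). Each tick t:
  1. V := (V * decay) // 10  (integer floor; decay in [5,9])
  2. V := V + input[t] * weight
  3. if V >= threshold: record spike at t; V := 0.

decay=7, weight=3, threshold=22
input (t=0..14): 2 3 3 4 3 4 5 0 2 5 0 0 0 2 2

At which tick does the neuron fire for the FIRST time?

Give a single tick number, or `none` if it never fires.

t=0: input=2 -> V=6
t=1: input=3 -> V=13
t=2: input=3 -> V=18
t=3: input=4 -> V=0 FIRE
t=4: input=3 -> V=9
t=5: input=4 -> V=18
t=6: input=5 -> V=0 FIRE
t=7: input=0 -> V=0
t=8: input=2 -> V=6
t=9: input=5 -> V=19
t=10: input=0 -> V=13
t=11: input=0 -> V=9
t=12: input=0 -> V=6
t=13: input=2 -> V=10
t=14: input=2 -> V=13

Answer: 3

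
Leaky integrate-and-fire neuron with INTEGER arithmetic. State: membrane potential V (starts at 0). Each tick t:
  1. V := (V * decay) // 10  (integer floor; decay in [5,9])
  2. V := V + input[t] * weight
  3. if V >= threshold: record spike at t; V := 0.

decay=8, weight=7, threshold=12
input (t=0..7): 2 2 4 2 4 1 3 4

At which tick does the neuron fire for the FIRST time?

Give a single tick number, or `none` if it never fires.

Answer: 0

Derivation:
t=0: input=2 -> V=0 FIRE
t=1: input=2 -> V=0 FIRE
t=2: input=4 -> V=0 FIRE
t=3: input=2 -> V=0 FIRE
t=4: input=4 -> V=0 FIRE
t=5: input=1 -> V=7
t=6: input=3 -> V=0 FIRE
t=7: input=4 -> V=0 FIRE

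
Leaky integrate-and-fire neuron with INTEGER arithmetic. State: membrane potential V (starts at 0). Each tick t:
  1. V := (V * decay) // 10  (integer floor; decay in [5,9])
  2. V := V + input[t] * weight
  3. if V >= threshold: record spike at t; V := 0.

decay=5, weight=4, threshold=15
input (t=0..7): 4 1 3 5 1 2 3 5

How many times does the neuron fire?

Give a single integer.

Answer: 4

Derivation:
t=0: input=4 -> V=0 FIRE
t=1: input=1 -> V=4
t=2: input=3 -> V=14
t=3: input=5 -> V=0 FIRE
t=4: input=1 -> V=4
t=5: input=2 -> V=10
t=6: input=3 -> V=0 FIRE
t=7: input=5 -> V=0 FIRE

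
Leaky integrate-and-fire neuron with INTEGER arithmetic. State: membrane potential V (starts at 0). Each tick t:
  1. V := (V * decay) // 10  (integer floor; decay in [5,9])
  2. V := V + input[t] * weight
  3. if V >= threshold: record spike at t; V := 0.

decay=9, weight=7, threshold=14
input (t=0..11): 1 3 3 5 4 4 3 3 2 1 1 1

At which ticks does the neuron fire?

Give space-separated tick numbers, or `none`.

Answer: 1 2 3 4 5 6 7 8 11

Derivation:
t=0: input=1 -> V=7
t=1: input=3 -> V=0 FIRE
t=2: input=3 -> V=0 FIRE
t=3: input=5 -> V=0 FIRE
t=4: input=4 -> V=0 FIRE
t=5: input=4 -> V=0 FIRE
t=6: input=3 -> V=0 FIRE
t=7: input=3 -> V=0 FIRE
t=8: input=2 -> V=0 FIRE
t=9: input=1 -> V=7
t=10: input=1 -> V=13
t=11: input=1 -> V=0 FIRE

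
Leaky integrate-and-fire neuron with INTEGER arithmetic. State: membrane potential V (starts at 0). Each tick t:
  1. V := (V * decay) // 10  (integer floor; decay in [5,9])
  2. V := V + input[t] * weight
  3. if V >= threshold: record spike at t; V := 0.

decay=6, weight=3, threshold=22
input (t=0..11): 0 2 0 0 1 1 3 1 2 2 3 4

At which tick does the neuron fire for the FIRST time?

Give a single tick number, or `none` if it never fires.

Answer: none

Derivation:
t=0: input=0 -> V=0
t=1: input=2 -> V=6
t=2: input=0 -> V=3
t=3: input=0 -> V=1
t=4: input=1 -> V=3
t=5: input=1 -> V=4
t=6: input=3 -> V=11
t=7: input=1 -> V=9
t=8: input=2 -> V=11
t=9: input=2 -> V=12
t=10: input=3 -> V=16
t=11: input=4 -> V=21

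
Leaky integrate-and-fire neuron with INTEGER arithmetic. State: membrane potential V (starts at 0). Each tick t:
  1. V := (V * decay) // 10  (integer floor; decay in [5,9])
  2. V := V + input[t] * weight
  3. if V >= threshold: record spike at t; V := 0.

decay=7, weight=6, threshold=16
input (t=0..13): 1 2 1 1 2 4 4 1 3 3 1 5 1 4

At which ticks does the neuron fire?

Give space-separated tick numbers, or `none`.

Answer: 1 4 5 6 8 9 11 13

Derivation:
t=0: input=1 -> V=6
t=1: input=2 -> V=0 FIRE
t=2: input=1 -> V=6
t=3: input=1 -> V=10
t=4: input=2 -> V=0 FIRE
t=5: input=4 -> V=0 FIRE
t=6: input=4 -> V=0 FIRE
t=7: input=1 -> V=6
t=8: input=3 -> V=0 FIRE
t=9: input=3 -> V=0 FIRE
t=10: input=1 -> V=6
t=11: input=5 -> V=0 FIRE
t=12: input=1 -> V=6
t=13: input=4 -> V=0 FIRE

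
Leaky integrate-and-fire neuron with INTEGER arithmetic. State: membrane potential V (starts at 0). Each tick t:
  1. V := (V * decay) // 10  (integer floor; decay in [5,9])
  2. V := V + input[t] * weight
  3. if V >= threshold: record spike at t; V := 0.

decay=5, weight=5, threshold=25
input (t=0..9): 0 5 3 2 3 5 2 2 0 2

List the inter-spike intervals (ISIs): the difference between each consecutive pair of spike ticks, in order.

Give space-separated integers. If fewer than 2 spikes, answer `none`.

t=0: input=0 -> V=0
t=1: input=5 -> V=0 FIRE
t=2: input=3 -> V=15
t=3: input=2 -> V=17
t=4: input=3 -> V=23
t=5: input=5 -> V=0 FIRE
t=6: input=2 -> V=10
t=7: input=2 -> V=15
t=8: input=0 -> V=7
t=9: input=2 -> V=13

Answer: 4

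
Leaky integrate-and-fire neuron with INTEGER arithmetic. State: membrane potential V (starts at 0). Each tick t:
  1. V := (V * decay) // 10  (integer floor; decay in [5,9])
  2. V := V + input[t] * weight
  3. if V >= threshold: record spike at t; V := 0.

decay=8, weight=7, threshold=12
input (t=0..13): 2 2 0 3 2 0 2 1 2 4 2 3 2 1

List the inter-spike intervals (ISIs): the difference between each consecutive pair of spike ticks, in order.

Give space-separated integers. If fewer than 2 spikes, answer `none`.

Answer: 1 2 1 2 2 1 1 1 1

Derivation:
t=0: input=2 -> V=0 FIRE
t=1: input=2 -> V=0 FIRE
t=2: input=0 -> V=0
t=3: input=3 -> V=0 FIRE
t=4: input=2 -> V=0 FIRE
t=5: input=0 -> V=0
t=6: input=2 -> V=0 FIRE
t=7: input=1 -> V=7
t=8: input=2 -> V=0 FIRE
t=9: input=4 -> V=0 FIRE
t=10: input=2 -> V=0 FIRE
t=11: input=3 -> V=0 FIRE
t=12: input=2 -> V=0 FIRE
t=13: input=1 -> V=7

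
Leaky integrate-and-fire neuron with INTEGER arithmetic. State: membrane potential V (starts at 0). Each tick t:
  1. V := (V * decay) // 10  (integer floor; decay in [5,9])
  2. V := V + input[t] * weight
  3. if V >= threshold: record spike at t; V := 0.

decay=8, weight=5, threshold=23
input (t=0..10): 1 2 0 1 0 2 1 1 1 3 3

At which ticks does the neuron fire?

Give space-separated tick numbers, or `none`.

Answer: 9

Derivation:
t=0: input=1 -> V=5
t=1: input=2 -> V=14
t=2: input=0 -> V=11
t=3: input=1 -> V=13
t=4: input=0 -> V=10
t=5: input=2 -> V=18
t=6: input=1 -> V=19
t=7: input=1 -> V=20
t=8: input=1 -> V=21
t=9: input=3 -> V=0 FIRE
t=10: input=3 -> V=15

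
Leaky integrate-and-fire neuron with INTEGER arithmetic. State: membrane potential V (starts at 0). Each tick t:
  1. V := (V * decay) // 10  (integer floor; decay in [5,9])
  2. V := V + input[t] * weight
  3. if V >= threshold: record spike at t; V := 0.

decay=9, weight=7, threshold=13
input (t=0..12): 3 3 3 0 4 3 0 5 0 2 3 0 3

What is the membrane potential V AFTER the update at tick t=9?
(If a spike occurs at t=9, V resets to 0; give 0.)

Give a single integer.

t=0: input=3 -> V=0 FIRE
t=1: input=3 -> V=0 FIRE
t=2: input=3 -> V=0 FIRE
t=3: input=0 -> V=0
t=4: input=4 -> V=0 FIRE
t=5: input=3 -> V=0 FIRE
t=6: input=0 -> V=0
t=7: input=5 -> V=0 FIRE
t=8: input=0 -> V=0
t=9: input=2 -> V=0 FIRE
t=10: input=3 -> V=0 FIRE
t=11: input=0 -> V=0
t=12: input=3 -> V=0 FIRE

Answer: 0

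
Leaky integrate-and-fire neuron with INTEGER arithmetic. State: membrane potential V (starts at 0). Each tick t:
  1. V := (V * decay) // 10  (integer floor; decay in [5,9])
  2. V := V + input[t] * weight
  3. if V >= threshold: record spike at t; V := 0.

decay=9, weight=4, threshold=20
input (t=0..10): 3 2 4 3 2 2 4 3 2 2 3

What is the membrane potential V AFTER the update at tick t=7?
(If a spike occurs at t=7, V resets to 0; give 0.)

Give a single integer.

Answer: 0

Derivation:
t=0: input=3 -> V=12
t=1: input=2 -> V=18
t=2: input=4 -> V=0 FIRE
t=3: input=3 -> V=12
t=4: input=2 -> V=18
t=5: input=2 -> V=0 FIRE
t=6: input=4 -> V=16
t=7: input=3 -> V=0 FIRE
t=8: input=2 -> V=8
t=9: input=2 -> V=15
t=10: input=3 -> V=0 FIRE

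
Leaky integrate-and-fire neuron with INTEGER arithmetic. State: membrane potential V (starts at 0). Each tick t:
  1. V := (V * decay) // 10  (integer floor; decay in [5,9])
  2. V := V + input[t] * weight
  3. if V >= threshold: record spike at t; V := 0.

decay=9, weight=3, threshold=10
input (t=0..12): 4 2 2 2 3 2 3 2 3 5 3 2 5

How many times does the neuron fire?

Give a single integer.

Answer: 8

Derivation:
t=0: input=4 -> V=0 FIRE
t=1: input=2 -> V=6
t=2: input=2 -> V=0 FIRE
t=3: input=2 -> V=6
t=4: input=3 -> V=0 FIRE
t=5: input=2 -> V=6
t=6: input=3 -> V=0 FIRE
t=7: input=2 -> V=6
t=8: input=3 -> V=0 FIRE
t=9: input=5 -> V=0 FIRE
t=10: input=3 -> V=9
t=11: input=2 -> V=0 FIRE
t=12: input=5 -> V=0 FIRE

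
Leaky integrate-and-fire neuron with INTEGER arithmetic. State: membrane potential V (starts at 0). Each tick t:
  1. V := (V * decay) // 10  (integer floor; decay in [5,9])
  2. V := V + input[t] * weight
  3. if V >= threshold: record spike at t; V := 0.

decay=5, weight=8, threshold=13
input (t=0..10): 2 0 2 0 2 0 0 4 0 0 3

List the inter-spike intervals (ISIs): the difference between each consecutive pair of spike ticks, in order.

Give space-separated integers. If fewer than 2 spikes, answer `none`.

Answer: 2 2 3 3

Derivation:
t=0: input=2 -> V=0 FIRE
t=1: input=0 -> V=0
t=2: input=2 -> V=0 FIRE
t=3: input=0 -> V=0
t=4: input=2 -> V=0 FIRE
t=5: input=0 -> V=0
t=6: input=0 -> V=0
t=7: input=4 -> V=0 FIRE
t=8: input=0 -> V=0
t=9: input=0 -> V=0
t=10: input=3 -> V=0 FIRE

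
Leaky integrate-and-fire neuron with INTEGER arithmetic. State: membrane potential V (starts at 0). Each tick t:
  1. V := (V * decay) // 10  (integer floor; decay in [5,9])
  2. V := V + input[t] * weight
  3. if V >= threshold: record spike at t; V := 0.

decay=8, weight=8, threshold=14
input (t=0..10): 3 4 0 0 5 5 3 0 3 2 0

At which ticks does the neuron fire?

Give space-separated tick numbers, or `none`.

Answer: 0 1 4 5 6 8 9

Derivation:
t=0: input=3 -> V=0 FIRE
t=1: input=4 -> V=0 FIRE
t=2: input=0 -> V=0
t=3: input=0 -> V=0
t=4: input=5 -> V=0 FIRE
t=5: input=5 -> V=0 FIRE
t=6: input=3 -> V=0 FIRE
t=7: input=0 -> V=0
t=8: input=3 -> V=0 FIRE
t=9: input=2 -> V=0 FIRE
t=10: input=0 -> V=0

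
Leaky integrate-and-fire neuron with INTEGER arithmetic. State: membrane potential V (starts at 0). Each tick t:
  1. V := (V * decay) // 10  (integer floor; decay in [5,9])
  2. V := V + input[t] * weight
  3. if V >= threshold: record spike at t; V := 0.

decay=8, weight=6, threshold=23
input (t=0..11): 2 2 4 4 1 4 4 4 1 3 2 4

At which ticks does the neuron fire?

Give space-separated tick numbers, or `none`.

t=0: input=2 -> V=12
t=1: input=2 -> V=21
t=2: input=4 -> V=0 FIRE
t=3: input=4 -> V=0 FIRE
t=4: input=1 -> V=6
t=5: input=4 -> V=0 FIRE
t=6: input=4 -> V=0 FIRE
t=7: input=4 -> V=0 FIRE
t=8: input=1 -> V=6
t=9: input=3 -> V=22
t=10: input=2 -> V=0 FIRE
t=11: input=4 -> V=0 FIRE

Answer: 2 3 5 6 7 10 11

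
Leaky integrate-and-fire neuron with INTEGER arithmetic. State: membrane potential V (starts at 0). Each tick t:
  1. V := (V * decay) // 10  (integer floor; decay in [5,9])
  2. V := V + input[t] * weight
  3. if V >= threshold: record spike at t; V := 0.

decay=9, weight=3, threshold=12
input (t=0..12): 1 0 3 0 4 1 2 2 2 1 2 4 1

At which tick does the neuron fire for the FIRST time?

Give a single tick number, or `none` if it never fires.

Answer: 4

Derivation:
t=0: input=1 -> V=3
t=1: input=0 -> V=2
t=2: input=3 -> V=10
t=3: input=0 -> V=9
t=4: input=4 -> V=0 FIRE
t=5: input=1 -> V=3
t=6: input=2 -> V=8
t=7: input=2 -> V=0 FIRE
t=8: input=2 -> V=6
t=9: input=1 -> V=8
t=10: input=2 -> V=0 FIRE
t=11: input=4 -> V=0 FIRE
t=12: input=1 -> V=3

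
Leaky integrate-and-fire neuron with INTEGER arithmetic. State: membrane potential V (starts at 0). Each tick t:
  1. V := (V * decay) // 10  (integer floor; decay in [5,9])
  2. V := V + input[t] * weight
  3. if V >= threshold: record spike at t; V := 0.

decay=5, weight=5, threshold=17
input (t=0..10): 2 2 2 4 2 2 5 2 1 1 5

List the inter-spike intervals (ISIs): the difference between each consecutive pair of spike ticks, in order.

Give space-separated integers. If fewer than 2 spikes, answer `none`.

t=0: input=2 -> V=10
t=1: input=2 -> V=15
t=2: input=2 -> V=0 FIRE
t=3: input=4 -> V=0 FIRE
t=4: input=2 -> V=10
t=5: input=2 -> V=15
t=6: input=5 -> V=0 FIRE
t=7: input=2 -> V=10
t=8: input=1 -> V=10
t=9: input=1 -> V=10
t=10: input=5 -> V=0 FIRE

Answer: 1 3 4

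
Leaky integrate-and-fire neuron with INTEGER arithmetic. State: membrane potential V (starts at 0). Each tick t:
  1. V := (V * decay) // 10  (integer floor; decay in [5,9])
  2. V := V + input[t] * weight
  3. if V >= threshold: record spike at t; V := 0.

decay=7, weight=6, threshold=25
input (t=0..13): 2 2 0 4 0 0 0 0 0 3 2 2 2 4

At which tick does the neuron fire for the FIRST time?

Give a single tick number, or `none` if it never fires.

t=0: input=2 -> V=12
t=1: input=2 -> V=20
t=2: input=0 -> V=14
t=3: input=4 -> V=0 FIRE
t=4: input=0 -> V=0
t=5: input=0 -> V=0
t=6: input=0 -> V=0
t=7: input=0 -> V=0
t=8: input=0 -> V=0
t=9: input=3 -> V=18
t=10: input=2 -> V=24
t=11: input=2 -> V=0 FIRE
t=12: input=2 -> V=12
t=13: input=4 -> V=0 FIRE

Answer: 3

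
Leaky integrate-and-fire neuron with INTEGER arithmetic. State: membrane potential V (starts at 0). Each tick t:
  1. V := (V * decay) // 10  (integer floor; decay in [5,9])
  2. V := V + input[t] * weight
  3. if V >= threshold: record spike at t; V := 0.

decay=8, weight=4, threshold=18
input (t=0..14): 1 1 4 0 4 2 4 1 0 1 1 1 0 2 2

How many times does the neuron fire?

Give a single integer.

Answer: 3

Derivation:
t=0: input=1 -> V=4
t=1: input=1 -> V=7
t=2: input=4 -> V=0 FIRE
t=3: input=0 -> V=0
t=4: input=4 -> V=16
t=5: input=2 -> V=0 FIRE
t=6: input=4 -> V=16
t=7: input=1 -> V=16
t=8: input=0 -> V=12
t=9: input=1 -> V=13
t=10: input=1 -> V=14
t=11: input=1 -> V=15
t=12: input=0 -> V=12
t=13: input=2 -> V=17
t=14: input=2 -> V=0 FIRE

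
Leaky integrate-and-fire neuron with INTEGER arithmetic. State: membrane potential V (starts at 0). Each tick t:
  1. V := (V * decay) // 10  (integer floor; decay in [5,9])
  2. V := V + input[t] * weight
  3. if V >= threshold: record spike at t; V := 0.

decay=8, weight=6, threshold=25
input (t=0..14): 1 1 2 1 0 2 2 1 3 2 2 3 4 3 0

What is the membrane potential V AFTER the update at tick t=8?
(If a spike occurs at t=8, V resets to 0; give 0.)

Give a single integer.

t=0: input=1 -> V=6
t=1: input=1 -> V=10
t=2: input=2 -> V=20
t=3: input=1 -> V=22
t=4: input=0 -> V=17
t=5: input=2 -> V=0 FIRE
t=6: input=2 -> V=12
t=7: input=1 -> V=15
t=8: input=3 -> V=0 FIRE
t=9: input=2 -> V=12
t=10: input=2 -> V=21
t=11: input=3 -> V=0 FIRE
t=12: input=4 -> V=24
t=13: input=3 -> V=0 FIRE
t=14: input=0 -> V=0

Answer: 0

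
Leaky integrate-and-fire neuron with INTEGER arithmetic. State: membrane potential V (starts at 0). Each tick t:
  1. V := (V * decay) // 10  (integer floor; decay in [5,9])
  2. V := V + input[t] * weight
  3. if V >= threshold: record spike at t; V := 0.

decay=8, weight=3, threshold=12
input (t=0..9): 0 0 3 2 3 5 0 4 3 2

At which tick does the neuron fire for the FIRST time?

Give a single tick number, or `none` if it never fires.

t=0: input=0 -> V=0
t=1: input=0 -> V=0
t=2: input=3 -> V=9
t=3: input=2 -> V=0 FIRE
t=4: input=3 -> V=9
t=5: input=5 -> V=0 FIRE
t=6: input=0 -> V=0
t=7: input=4 -> V=0 FIRE
t=8: input=3 -> V=9
t=9: input=2 -> V=0 FIRE

Answer: 3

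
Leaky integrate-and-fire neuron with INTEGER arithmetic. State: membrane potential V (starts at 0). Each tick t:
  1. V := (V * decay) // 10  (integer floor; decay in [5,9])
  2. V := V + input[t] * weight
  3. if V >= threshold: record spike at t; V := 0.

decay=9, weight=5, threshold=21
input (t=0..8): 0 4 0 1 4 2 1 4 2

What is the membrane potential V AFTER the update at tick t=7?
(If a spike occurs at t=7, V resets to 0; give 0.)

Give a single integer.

Answer: 0

Derivation:
t=0: input=0 -> V=0
t=1: input=4 -> V=20
t=2: input=0 -> V=18
t=3: input=1 -> V=0 FIRE
t=4: input=4 -> V=20
t=5: input=2 -> V=0 FIRE
t=6: input=1 -> V=5
t=7: input=4 -> V=0 FIRE
t=8: input=2 -> V=10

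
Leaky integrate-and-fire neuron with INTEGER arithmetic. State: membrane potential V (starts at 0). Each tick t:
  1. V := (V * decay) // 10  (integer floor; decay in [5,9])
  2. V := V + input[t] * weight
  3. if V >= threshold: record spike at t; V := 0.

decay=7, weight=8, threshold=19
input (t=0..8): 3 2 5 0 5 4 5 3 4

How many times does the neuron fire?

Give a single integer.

Answer: 7

Derivation:
t=0: input=3 -> V=0 FIRE
t=1: input=2 -> V=16
t=2: input=5 -> V=0 FIRE
t=3: input=0 -> V=0
t=4: input=5 -> V=0 FIRE
t=5: input=4 -> V=0 FIRE
t=6: input=5 -> V=0 FIRE
t=7: input=3 -> V=0 FIRE
t=8: input=4 -> V=0 FIRE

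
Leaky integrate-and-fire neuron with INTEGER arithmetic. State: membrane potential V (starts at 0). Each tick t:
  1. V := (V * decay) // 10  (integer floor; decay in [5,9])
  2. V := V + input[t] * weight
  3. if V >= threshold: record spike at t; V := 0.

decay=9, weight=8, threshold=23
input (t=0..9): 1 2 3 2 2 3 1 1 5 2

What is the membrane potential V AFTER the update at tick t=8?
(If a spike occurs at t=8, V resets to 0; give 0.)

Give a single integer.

Answer: 0

Derivation:
t=0: input=1 -> V=8
t=1: input=2 -> V=0 FIRE
t=2: input=3 -> V=0 FIRE
t=3: input=2 -> V=16
t=4: input=2 -> V=0 FIRE
t=5: input=3 -> V=0 FIRE
t=6: input=1 -> V=8
t=7: input=1 -> V=15
t=8: input=5 -> V=0 FIRE
t=9: input=2 -> V=16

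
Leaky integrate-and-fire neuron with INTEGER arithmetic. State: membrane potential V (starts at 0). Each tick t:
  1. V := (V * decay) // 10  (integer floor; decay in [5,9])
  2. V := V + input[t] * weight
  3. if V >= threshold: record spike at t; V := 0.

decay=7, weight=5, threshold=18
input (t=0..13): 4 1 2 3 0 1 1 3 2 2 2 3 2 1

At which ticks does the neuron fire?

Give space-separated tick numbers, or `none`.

t=0: input=4 -> V=0 FIRE
t=1: input=1 -> V=5
t=2: input=2 -> V=13
t=3: input=3 -> V=0 FIRE
t=4: input=0 -> V=0
t=5: input=1 -> V=5
t=6: input=1 -> V=8
t=7: input=3 -> V=0 FIRE
t=8: input=2 -> V=10
t=9: input=2 -> V=17
t=10: input=2 -> V=0 FIRE
t=11: input=3 -> V=15
t=12: input=2 -> V=0 FIRE
t=13: input=1 -> V=5

Answer: 0 3 7 10 12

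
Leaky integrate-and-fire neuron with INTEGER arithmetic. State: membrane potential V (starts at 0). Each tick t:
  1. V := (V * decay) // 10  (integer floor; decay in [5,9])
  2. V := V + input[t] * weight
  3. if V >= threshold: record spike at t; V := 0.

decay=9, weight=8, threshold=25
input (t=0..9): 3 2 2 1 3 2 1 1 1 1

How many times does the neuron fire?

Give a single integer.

Answer: 3

Derivation:
t=0: input=3 -> V=24
t=1: input=2 -> V=0 FIRE
t=2: input=2 -> V=16
t=3: input=1 -> V=22
t=4: input=3 -> V=0 FIRE
t=5: input=2 -> V=16
t=6: input=1 -> V=22
t=7: input=1 -> V=0 FIRE
t=8: input=1 -> V=8
t=9: input=1 -> V=15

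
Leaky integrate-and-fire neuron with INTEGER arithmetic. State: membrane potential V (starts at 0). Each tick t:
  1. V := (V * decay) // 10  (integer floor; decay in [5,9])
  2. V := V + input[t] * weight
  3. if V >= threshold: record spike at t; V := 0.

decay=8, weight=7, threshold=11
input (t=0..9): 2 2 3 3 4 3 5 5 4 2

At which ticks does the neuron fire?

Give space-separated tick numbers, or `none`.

Answer: 0 1 2 3 4 5 6 7 8 9

Derivation:
t=0: input=2 -> V=0 FIRE
t=1: input=2 -> V=0 FIRE
t=2: input=3 -> V=0 FIRE
t=3: input=3 -> V=0 FIRE
t=4: input=4 -> V=0 FIRE
t=5: input=3 -> V=0 FIRE
t=6: input=5 -> V=0 FIRE
t=7: input=5 -> V=0 FIRE
t=8: input=4 -> V=0 FIRE
t=9: input=2 -> V=0 FIRE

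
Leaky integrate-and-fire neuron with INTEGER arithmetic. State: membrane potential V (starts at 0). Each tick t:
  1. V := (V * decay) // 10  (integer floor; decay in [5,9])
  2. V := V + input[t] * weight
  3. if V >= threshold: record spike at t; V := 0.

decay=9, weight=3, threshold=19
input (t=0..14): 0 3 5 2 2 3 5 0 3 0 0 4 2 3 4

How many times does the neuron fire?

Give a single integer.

t=0: input=0 -> V=0
t=1: input=3 -> V=9
t=2: input=5 -> V=0 FIRE
t=3: input=2 -> V=6
t=4: input=2 -> V=11
t=5: input=3 -> V=18
t=6: input=5 -> V=0 FIRE
t=7: input=0 -> V=0
t=8: input=3 -> V=9
t=9: input=0 -> V=8
t=10: input=0 -> V=7
t=11: input=4 -> V=18
t=12: input=2 -> V=0 FIRE
t=13: input=3 -> V=9
t=14: input=4 -> V=0 FIRE

Answer: 4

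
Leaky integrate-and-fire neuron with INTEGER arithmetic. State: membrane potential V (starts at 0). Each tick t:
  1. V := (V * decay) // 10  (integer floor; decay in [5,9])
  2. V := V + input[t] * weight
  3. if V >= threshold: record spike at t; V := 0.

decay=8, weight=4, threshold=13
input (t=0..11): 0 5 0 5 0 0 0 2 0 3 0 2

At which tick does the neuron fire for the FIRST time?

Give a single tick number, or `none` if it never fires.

Answer: 1

Derivation:
t=0: input=0 -> V=0
t=1: input=5 -> V=0 FIRE
t=2: input=0 -> V=0
t=3: input=5 -> V=0 FIRE
t=4: input=0 -> V=0
t=5: input=0 -> V=0
t=6: input=0 -> V=0
t=7: input=2 -> V=8
t=8: input=0 -> V=6
t=9: input=3 -> V=0 FIRE
t=10: input=0 -> V=0
t=11: input=2 -> V=8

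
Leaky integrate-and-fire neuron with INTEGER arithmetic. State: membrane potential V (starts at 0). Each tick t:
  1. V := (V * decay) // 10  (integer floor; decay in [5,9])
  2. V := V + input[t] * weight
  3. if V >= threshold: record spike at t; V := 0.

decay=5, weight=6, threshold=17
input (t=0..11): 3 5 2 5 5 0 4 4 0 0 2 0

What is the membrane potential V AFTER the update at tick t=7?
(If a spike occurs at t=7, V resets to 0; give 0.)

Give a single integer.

t=0: input=3 -> V=0 FIRE
t=1: input=5 -> V=0 FIRE
t=2: input=2 -> V=12
t=3: input=5 -> V=0 FIRE
t=4: input=5 -> V=0 FIRE
t=5: input=0 -> V=0
t=6: input=4 -> V=0 FIRE
t=7: input=4 -> V=0 FIRE
t=8: input=0 -> V=0
t=9: input=0 -> V=0
t=10: input=2 -> V=12
t=11: input=0 -> V=6

Answer: 0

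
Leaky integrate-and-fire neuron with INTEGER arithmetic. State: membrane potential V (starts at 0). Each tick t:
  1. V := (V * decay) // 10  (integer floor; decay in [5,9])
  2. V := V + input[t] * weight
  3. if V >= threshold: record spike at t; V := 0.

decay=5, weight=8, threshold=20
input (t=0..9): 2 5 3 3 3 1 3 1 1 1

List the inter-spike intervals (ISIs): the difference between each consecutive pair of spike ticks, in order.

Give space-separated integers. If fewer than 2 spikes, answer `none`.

t=0: input=2 -> V=16
t=1: input=5 -> V=0 FIRE
t=2: input=3 -> V=0 FIRE
t=3: input=3 -> V=0 FIRE
t=4: input=3 -> V=0 FIRE
t=5: input=1 -> V=8
t=6: input=3 -> V=0 FIRE
t=7: input=1 -> V=8
t=8: input=1 -> V=12
t=9: input=1 -> V=14

Answer: 1 1 1 2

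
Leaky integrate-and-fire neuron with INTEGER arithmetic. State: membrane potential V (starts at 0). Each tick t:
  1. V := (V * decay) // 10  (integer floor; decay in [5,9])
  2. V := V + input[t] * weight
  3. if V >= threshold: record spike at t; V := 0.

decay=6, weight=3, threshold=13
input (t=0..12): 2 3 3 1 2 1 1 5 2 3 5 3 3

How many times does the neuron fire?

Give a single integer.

t=0: input=2 -> V=6
t=1: input=3 -> V=12
t=2: input=3 -> V=0 FIRE
t=3: input=1 -> V=3
t=4: input=2 -> V=7
t=5: input=1 -> V=7
t=6: input=1 -> V=7
t=7: input=5 -> V=0 FIRE
t=8: input=2 -> V=6
t=9: input=3 -> V=12
t=10: input=5 -> V=0 FIRE
t=11: input=3 -> V=9
t=12: input=3 -> V=0 FIRE

Answer: 4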